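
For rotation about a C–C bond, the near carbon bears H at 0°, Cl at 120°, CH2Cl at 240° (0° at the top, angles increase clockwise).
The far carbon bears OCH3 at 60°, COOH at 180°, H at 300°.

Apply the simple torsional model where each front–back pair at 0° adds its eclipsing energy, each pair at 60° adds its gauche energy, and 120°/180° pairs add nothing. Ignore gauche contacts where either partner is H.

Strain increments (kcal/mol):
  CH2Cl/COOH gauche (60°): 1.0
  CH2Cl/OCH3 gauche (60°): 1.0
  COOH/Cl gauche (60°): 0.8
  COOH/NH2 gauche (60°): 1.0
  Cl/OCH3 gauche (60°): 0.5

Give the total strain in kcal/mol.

This conformer (staggered): Cl–OCH3 gauche, Cl–COOH gauche, CH2Cl–COOH gauche; 0.5 + 0.8 + 1.0 = 2.3 kcal/mol.

2.3 kcal/mol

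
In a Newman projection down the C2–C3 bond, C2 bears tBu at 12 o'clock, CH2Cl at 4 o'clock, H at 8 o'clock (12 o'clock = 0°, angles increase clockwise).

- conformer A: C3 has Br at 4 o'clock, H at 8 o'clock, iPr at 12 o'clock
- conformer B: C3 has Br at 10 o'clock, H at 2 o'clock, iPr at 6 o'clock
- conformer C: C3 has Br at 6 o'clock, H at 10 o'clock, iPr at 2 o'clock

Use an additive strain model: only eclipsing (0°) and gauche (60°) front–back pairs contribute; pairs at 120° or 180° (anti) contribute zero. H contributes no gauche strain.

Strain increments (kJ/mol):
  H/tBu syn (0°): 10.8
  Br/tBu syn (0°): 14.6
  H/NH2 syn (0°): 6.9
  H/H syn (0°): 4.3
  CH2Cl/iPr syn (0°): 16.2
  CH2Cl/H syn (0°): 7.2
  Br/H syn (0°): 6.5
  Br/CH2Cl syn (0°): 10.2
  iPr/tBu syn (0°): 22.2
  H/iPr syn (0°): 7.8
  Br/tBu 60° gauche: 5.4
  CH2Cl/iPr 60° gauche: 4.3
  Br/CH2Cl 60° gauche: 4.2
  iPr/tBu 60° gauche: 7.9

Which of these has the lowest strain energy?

B

A is eclipsed. tBu at 0° is eclipsed with iPr at 0° (22.2); CH2Cl at 120° is eclipsed with Br at 120° (10.2); H at 240° is eclipsed with H at 240° (4.3). Total 36.7 kJ/mol.
B is staggered. tBu at 0° is gauche with Br at 300° (5.4); CH2Cl at 120° is gauche with iPr at 180° (4.3). Total 9.7 kJ/mol.
C is staggered. tBu at 0° is gauche with iPr at 60° (7.9); CH2Cl at 120° is gauche with Br at 180° (4.2); CH2Cl at 120° is gauche with iPr at 60° (4.3). Total 16.4 kJ/mol.
B has the lowest total (9.7 kJ/mol).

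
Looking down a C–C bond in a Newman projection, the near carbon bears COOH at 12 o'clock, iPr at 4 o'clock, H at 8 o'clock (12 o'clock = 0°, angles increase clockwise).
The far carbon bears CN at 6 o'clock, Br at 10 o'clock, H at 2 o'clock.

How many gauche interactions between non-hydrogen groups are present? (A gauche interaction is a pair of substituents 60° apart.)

Non-H gauche pairs: COOH(0°)/Br(300°); iPr(120°)/CN(180°) — 2 interactions.

2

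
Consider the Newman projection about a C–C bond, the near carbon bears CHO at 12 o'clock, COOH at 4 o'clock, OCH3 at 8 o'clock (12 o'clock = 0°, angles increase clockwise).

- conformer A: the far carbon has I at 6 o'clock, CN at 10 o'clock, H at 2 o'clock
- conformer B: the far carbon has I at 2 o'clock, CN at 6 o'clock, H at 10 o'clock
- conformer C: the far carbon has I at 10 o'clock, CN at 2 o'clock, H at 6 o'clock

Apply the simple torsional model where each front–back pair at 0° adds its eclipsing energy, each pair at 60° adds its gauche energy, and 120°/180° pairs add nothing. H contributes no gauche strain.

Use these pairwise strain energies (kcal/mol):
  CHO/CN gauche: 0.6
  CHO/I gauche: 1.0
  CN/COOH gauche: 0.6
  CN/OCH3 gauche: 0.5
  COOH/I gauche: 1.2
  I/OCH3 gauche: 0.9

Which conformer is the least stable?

B

A (staggered): CHO–CN gauche, COOH–I gauche, OCH3–I gauche, OCH3–CN gauche; 0.6 + 1.2 + 0.9 + 0.5 = 3.2 kcal/mol.
B (staggered): CHO–I gauche, COOH–I gauche, COOH–CN gauche, OCH3–CN gauche; 1.0 + 1.2 + 0.6 + 0.5 = 3.3 kcal/mol.
C (staggered): CHO–I gauche, CHO–CN gauche, COOH–CN gauche, OCH3–I gauche; 1.0 + 0.6 + 0.6 + 0.9 = 3.1 kcal/mol.
B has the highest total (3.3 kcal/mol).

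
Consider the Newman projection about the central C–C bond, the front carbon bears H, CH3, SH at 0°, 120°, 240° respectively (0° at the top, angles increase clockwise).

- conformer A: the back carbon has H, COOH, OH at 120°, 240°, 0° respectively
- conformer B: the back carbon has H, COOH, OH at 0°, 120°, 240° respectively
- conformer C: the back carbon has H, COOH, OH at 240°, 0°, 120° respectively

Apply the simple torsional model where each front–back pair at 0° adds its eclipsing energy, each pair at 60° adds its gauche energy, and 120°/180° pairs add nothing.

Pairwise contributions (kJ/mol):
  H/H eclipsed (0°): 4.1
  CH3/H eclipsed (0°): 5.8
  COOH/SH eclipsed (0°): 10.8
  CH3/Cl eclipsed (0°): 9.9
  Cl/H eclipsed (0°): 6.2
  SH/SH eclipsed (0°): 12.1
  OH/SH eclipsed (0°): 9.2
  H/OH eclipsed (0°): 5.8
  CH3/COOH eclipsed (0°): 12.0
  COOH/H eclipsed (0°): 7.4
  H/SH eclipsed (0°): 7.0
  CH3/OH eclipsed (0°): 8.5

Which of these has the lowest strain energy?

A

A (eclipsed): H–OH eclipsed, CH3–H eclipsed, SH–COOH eclipsed; 5.8 + 5.8 + 10.8 = 22.4 kJ/mol.
B (eclipsed): H–H eclipsed, CH3–COOH eclipsed, SH–OH eclipsed; 4.1 + 12.0 + 9.2 = 25.3 kJ/mol.
C (eclipsed): H–COOH eclipsed, CH3–OH eclipsed, SH–H eclipsed; 7.4 + 8.5 + 7.0 = 22.9 kJ/mol.
A has the lowest total (22.4 kJ/mol).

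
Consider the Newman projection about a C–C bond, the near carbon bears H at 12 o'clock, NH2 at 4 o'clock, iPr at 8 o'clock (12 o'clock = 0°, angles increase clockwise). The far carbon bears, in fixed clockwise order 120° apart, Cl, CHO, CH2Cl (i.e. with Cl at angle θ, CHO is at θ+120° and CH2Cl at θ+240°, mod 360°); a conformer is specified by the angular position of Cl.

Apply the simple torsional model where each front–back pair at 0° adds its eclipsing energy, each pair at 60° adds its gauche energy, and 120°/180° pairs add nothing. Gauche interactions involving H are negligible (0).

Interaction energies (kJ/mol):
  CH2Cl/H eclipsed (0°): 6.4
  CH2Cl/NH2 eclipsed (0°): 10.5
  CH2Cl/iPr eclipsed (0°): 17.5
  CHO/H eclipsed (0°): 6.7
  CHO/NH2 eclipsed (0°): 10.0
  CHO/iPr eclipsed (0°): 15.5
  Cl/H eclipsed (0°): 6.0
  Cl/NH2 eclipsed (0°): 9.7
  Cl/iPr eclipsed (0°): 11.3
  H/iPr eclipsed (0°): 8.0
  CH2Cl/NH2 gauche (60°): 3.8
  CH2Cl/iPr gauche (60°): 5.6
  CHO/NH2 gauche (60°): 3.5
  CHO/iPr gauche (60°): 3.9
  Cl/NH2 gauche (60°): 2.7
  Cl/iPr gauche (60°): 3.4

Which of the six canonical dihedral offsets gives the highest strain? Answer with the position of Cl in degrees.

0°

Cl at 0° (eclipsed): H–Cl eclipsed, NH2–CHO eclipsed, iPr–CH2Cl eclipsed; 6.0 + 10.0 + 17.5 = 33.5 kJ/mol.
Cl at 60° (staggered): NH2–Cl gauche, NH2–CHO gauche, iPr–CHO gauche, iPr–CH2Cl gauche; 2.7 + 3.5 + 3.9 + 5.6 = 15.7 kJ/mol.
Cl at 120° (eclipsed): H–CH2Cl eclipsed, NH2–Cl eclipsed, iPr–CHO eclipsed; 6.4 + 9.7 + 15.5 = 31.6 kJ/mol.
Cl at 180° (staggered): NH2–Cl gauche, NH2–CH2Cl gauche, iPr–Cl gauche, iPr–CHO gauche; 2.7 + 3.8 + 3.4 + 3.9 = 13.8 kJ/mol.
Cl at 240° (eclipsed): H–CHO eclipsed, NH2–CH2Cl eclipsed, iPr–Cl eclipsed; 6.7 + 10.5 + 11.3 = 28.5 kJ/mol.
Cl at 300° (staggered): NH2–CHO gauche, NH2–CH2Cl gauche, iPr–Cl gauche, iPr–CH2Cl gauche; 3.5 + 3.8 + 3.4 + 5.6 = 16.3 kJ/mol.
The maximum (33.5 kJ/mol) occurs with Cl at 0°.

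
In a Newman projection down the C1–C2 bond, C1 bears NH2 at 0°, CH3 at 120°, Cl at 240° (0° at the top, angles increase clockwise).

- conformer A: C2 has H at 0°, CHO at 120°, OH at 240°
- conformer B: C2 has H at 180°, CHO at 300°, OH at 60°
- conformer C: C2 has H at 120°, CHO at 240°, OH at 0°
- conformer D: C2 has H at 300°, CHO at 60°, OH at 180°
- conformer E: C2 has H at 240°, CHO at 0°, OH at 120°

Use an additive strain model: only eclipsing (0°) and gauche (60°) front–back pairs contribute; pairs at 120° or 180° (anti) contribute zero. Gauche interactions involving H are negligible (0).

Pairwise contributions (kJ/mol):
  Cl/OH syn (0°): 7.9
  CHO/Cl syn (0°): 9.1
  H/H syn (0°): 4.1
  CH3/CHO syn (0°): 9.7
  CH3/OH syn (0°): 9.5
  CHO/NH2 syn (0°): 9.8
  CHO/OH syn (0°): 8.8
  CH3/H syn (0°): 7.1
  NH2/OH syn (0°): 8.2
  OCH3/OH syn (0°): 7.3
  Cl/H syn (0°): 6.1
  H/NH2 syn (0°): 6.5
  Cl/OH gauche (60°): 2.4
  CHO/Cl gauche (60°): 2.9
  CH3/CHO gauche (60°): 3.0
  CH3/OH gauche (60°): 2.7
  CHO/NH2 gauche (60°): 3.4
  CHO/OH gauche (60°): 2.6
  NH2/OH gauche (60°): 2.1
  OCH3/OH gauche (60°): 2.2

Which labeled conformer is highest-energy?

A (eclipsed): NH2(0°)/H(0°) eclipsed 6.5; CH3(120°)/CHO(120°) eclipsed 9.7; Cl(240°)/OH(240°) eclipsed 7.9 → 24.1 kJ/mol.
B (staggered): NH2(0°)/CHO(300°) gauche 3.4; NH2(0°)/OH(60°) gauche 2.1; CH3(120°)/OH(60°) gauche 2.7; Cl(240°)/CHO(300°) gauche 2.9 → 11.1 kJ/mol.
C (eclipsed): NH2(0°)/OH(0°) eclipsed 8.2; CH3(120°)/H(120°) eclipsed 7.1; Cl(240°)/CHO(240°) eclipsed 9.1 → 24.4 kJ/mol.
D (staggered): NH2(0°)/CHO(60°) gauche 3.4; CH3(120°)/CHO(60°) gauche 3.0; CH3(120°)/OH(180°) gauche 2.7; Cl(240°)/OH(180°) gauche 2.4 → 11.5 kJ/mol.
E (eclipsed): NH2(0°)/CHO(0°) eclipsed 9.8; CH3(120°)/OH(120°) eclipsed 9.5; Cl(240°)/H(240°) eclipsed 6.1 → 25.4 kJ/mol.
E has the highest total (25.4 kJ/mol).

E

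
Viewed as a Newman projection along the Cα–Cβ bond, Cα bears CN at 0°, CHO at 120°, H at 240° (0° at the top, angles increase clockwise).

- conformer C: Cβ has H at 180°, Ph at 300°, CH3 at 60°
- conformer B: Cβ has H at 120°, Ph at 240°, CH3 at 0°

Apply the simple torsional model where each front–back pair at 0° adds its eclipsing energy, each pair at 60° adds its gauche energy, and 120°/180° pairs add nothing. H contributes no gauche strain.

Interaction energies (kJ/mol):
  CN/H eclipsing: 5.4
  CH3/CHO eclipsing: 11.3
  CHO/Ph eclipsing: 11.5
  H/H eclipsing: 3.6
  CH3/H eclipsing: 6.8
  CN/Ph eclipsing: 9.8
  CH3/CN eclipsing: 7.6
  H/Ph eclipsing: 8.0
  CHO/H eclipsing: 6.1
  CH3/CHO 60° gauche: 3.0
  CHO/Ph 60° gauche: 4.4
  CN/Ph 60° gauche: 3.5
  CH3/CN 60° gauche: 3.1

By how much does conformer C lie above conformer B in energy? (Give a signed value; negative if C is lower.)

-12.1 kJ/mol

C (staggered): CN–Ph gauche, CN–CH3 gauche, CHO–CH3 gauche; 3.5 + 3.1 + 3.0 = 9.6 kJ/mol.
B (eclipsed): CN–CH3 eclipsed, CHO–H eclipsed, H–Ph eclipsed; 7.6 + 6.1 + 8.0 = 21.7 kJ/mol.
E(C) − E(B) = 9.6 − 21.7 = -12.1 kJ/mol.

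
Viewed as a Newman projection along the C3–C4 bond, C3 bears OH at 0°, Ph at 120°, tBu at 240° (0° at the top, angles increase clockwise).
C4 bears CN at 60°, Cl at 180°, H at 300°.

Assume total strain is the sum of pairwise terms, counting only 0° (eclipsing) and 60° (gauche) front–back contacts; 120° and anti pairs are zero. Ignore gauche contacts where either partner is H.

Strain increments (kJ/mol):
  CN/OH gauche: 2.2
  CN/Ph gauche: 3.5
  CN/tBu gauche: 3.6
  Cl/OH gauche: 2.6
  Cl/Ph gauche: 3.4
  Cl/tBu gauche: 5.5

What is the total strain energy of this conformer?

This conformer (staggered): OH(0°)/CN(60°) gauche 2.2; Ph(120°)/CN(60°) gauche 3.5; Ph(120°)/Cl(180°) gauche 3.4; tBu(240°)/Cl(180°) gauche 5.5 → 14.6 kJ/mol.

14.6 kJ/mol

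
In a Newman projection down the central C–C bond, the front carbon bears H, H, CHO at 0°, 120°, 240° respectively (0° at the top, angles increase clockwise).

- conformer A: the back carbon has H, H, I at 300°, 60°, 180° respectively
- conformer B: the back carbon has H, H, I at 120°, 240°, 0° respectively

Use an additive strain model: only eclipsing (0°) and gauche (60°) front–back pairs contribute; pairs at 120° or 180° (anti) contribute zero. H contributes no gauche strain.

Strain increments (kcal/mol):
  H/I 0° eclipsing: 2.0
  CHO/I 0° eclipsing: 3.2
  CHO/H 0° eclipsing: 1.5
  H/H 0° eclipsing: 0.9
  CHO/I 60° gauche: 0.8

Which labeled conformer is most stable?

A

A (staggered): CHO(240°)/I(180°) gauche 0.8 → 0.8 kcal/mol.
B (eclipsed): H(0°)/I(0°) eclipsed 2.0; H(120°)/H(120°) eclipsed 0.9; CHO(240°)/H(240°) eclipsed 1.5 → 4.4 kcal/mol.
A has the lowest total (0.8 kcal/mol).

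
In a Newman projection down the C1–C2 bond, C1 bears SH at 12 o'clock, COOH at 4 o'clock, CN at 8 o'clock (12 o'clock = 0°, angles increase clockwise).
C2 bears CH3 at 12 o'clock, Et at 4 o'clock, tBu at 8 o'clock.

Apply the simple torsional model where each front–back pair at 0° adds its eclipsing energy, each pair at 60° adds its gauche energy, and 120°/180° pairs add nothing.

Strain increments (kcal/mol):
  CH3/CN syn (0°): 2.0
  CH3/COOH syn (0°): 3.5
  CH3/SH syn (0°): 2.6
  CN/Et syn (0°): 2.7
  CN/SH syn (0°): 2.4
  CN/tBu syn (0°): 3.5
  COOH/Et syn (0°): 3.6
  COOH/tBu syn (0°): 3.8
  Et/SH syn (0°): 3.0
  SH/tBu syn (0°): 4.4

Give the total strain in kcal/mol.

9.7 kcal/mol

This conformer (eclipsed): SH–CH3 eclipsed, COOH–Et eclipsed, CN–tBu eclipsed; 2.6 + 3.6 + 3.5 = 9.7 kcal/mol.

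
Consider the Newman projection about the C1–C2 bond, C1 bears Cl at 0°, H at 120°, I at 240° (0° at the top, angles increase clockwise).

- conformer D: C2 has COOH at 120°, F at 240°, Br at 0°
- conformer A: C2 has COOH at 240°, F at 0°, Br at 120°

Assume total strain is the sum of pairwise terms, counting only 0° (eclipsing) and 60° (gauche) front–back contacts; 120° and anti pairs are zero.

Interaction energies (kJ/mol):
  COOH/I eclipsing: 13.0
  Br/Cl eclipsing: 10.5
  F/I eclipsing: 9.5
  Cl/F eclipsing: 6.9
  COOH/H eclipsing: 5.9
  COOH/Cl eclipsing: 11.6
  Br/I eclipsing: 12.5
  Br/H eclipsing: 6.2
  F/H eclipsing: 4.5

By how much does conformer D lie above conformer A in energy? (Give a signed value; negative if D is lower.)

D (eclipsed): Cl(0°)/Br(0°) eclipsed 10.5; H(120°)/COOH(120°) eclipsed 5.9; I(240°)/F(240°) eclipsed 9.5 → 25.9 kJ/mol.
A (eclipsed): Cl(0°)/F(0°) eclipsed 6.9; H(120°)/Br(120°) eclipsed 6.2; I(240°)/COOH(240°) eclipsed 13.0 → 26.1 kJ/mol.
E(D) − E(A) = 25.9 − 26.1 = -0.2 kJ/mol.

-0.2 kJ/mol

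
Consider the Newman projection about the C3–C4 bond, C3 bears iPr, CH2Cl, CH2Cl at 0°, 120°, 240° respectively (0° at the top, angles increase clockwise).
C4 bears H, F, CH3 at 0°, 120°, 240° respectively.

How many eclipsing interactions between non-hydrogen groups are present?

Non-H eclipsing pairs: CH2Cl(120°)/F(120°); CH2Cl(240°)/CH3(240°) — 2 interactions.

2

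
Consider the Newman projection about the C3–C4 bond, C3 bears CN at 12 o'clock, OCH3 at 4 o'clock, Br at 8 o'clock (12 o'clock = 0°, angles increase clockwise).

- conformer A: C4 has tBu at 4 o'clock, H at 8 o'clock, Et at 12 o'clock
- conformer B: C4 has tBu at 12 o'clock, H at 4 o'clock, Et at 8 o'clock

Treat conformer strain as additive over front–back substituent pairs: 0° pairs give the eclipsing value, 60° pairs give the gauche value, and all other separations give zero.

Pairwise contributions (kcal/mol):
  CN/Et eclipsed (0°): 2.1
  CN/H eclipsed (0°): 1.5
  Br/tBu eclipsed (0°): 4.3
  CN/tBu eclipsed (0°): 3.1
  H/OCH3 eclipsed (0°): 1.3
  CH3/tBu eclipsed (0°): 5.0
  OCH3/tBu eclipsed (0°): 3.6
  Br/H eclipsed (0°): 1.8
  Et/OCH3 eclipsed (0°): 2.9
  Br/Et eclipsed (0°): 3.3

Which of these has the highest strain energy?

B

A (eclipsed): CN(0°)/Et(0°) eclipsed 2.1; OCH3(120°)/tBu(120°) eclipsed 3.6; Br(240°)/H(240°) eclipsed 1.8 → 7.5 kcal/mol.
B (eclipsed): CN(0°)/tBu(0°) eclipsed 3.1; OCH3(120°)/H(120°) eclipsed 1.3; Br(240°)/Et(240°) eclipsed 3.3 → 7.7 kcal/mol.
B has the highest total (7.7 kcal/mol).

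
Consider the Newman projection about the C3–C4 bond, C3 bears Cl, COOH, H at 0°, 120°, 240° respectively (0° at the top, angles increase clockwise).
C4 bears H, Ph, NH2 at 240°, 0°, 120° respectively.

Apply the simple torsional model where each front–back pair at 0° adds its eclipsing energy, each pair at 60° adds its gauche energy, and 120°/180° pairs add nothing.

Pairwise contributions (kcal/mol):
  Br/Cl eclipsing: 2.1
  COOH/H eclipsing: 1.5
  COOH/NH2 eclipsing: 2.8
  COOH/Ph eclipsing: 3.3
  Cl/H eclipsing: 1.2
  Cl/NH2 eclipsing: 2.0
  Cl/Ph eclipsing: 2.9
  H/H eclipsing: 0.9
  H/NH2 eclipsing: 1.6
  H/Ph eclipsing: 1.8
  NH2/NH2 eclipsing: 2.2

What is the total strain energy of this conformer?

6.6 kcal/mol

This conformer (eclipsed): Cl(0°)/Ph(0°) eclipsed 2.9; COOH(120°)/NH2(120°) eclipsed 2.8; H(240°)/H(240°) eclipsed 0.9 → 6.6 kcal/mol.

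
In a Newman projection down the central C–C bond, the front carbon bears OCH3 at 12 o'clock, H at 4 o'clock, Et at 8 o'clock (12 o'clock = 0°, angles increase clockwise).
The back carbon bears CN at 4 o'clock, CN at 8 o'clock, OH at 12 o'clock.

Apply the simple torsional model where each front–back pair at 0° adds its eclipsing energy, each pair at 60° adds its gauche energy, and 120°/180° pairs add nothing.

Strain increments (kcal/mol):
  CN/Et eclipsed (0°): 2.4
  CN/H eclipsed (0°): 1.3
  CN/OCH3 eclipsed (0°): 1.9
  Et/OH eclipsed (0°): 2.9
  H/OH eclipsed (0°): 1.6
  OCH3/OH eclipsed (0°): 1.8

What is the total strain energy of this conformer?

5.5 kcal/mol

This conformer is eclipsed. OCH3 at 0° is eclipsed with OH at 0° (1.8); H at 120° is eclipsed with CN at 120° (1.3); Et at 240° is eclipsed with CN at 240° (2.4). Total 5.5 kcal/mol.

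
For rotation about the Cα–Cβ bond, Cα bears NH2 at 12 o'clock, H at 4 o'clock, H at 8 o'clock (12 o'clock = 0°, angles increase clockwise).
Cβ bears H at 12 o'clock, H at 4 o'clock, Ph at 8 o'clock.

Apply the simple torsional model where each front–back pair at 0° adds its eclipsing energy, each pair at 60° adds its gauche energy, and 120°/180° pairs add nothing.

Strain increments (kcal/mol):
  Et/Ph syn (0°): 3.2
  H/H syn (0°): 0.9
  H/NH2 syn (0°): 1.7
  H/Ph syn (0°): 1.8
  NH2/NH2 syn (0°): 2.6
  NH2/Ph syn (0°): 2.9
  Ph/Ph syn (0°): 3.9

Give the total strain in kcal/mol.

4.4 kcal/mol

This conformer (eclipsed): NH2(0°)/H(0°) eclipsed 1.7; H(120°)/H(120°) eclipsed 0.9; H(240°)/Ph(240°) eclipsed 1.8 → 4.4 kcal/mol.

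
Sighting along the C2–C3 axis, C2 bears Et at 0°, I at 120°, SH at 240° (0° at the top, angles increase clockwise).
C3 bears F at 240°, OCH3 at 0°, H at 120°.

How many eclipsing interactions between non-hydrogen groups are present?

Non-H eclipsing pairs: Et(0°)/OCH3(0°); SH(240°)/F(240°) — 2 interactions.

2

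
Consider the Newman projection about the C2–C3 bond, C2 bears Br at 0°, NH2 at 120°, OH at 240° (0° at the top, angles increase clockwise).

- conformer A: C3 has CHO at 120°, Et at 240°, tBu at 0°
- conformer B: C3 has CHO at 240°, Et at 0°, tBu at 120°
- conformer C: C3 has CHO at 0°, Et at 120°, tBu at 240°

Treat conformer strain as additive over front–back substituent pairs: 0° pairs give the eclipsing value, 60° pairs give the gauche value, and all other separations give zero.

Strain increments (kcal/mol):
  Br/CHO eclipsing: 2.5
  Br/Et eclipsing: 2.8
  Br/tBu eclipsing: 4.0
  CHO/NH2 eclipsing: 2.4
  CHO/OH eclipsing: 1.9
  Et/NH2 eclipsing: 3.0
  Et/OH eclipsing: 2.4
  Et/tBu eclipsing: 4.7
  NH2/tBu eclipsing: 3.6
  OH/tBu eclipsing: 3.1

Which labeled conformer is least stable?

A

A (eclipsed): Br(0°)/tBu(0°) eclipsed 4.0; NH2(120°)/CHO(120°) eclipsed 2.4; OH(240°)/Et(240°) eclipsed 2.4 → 8.8 kcal/mol.
B (eclipsed): Br(0°)/Et(0°) eclipsed 2.8; NH2(120°)/tBu(120°) eclipsed 3.6; OH(240°)/CHO(240°) eclipsed 1.9 → 8.3 kcal/mol.
C (eclipsed): Br(0°)/CHO(0°) eclipsed 2.5; NH2(120°)/Et(120°) eclipsed 3.0; OH(240°)/tBu(240°) eclipsed 3.1 → 8.6 kcal/mol.
A has the highest total (8.8 kcal/mol).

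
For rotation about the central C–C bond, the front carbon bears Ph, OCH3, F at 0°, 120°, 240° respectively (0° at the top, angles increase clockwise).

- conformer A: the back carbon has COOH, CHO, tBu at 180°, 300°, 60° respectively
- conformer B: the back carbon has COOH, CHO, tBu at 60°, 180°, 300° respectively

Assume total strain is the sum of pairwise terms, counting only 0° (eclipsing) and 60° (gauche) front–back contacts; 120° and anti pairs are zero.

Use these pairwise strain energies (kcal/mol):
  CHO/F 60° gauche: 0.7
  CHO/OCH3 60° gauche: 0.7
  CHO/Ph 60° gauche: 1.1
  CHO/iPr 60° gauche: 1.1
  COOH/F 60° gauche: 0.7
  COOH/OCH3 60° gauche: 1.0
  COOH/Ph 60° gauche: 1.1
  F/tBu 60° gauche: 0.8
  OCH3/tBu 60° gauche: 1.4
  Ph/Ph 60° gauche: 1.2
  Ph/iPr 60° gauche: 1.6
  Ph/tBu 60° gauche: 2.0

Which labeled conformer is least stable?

A

A (staggered): Ph–CHO gauche, Ph–tBu gauche, OCH3–COOH gauche, OCH3–tBu gauche, F–COOH gauche, F–CHO gauche; 1.1 + 2.0 + 1.0 + 1.4 + 0.7 + 0.7 = 6.9 kcal/mol.
B (staggered): Ph–COOH gauche, Ph–tBu gauche, OCH3–COOH gauche, OCH3–CHO gauche, F–CHO gauche, F–tBu gauche; 1.1 + 2.0 + 1.0 + 0.7 + 0.7 + 0.8 = 6.3 kcal/mol.
A has the highest total (6.9 kcal/mol).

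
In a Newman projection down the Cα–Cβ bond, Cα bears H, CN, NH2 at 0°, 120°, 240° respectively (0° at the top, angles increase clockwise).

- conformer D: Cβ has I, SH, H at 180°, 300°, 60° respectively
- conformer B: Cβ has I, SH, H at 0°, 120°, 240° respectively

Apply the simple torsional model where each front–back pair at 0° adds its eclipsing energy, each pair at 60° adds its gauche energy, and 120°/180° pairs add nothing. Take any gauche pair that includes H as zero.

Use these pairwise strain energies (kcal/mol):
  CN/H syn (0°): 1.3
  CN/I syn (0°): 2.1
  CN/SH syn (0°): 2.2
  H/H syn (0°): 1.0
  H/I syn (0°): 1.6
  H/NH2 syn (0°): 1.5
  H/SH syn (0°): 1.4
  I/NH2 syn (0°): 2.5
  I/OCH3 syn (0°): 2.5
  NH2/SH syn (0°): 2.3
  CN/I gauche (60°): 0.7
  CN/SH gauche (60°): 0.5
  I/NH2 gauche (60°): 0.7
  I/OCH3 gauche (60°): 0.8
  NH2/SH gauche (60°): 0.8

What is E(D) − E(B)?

-3.1 kcal/mol

D (staggered): CN(120°)/I(180°) gauche 0.7; NH2(240°)/I(180°) gauche 0.7; NH2(240°)/SH(300°) gauche 0.8 → 2.2 kcal/mol.
B (eclipsed): H(0°)/I(0°) eclipsed 1.6; CN(120°)/SH(120°) eclipsed 2.2; NH2(240°)/H(240°) eclipsed 1.5 → 5.3 kcal/mol.
E(D) − E(B) = 2.2 − 5.3 = -3.1 kcal/mol.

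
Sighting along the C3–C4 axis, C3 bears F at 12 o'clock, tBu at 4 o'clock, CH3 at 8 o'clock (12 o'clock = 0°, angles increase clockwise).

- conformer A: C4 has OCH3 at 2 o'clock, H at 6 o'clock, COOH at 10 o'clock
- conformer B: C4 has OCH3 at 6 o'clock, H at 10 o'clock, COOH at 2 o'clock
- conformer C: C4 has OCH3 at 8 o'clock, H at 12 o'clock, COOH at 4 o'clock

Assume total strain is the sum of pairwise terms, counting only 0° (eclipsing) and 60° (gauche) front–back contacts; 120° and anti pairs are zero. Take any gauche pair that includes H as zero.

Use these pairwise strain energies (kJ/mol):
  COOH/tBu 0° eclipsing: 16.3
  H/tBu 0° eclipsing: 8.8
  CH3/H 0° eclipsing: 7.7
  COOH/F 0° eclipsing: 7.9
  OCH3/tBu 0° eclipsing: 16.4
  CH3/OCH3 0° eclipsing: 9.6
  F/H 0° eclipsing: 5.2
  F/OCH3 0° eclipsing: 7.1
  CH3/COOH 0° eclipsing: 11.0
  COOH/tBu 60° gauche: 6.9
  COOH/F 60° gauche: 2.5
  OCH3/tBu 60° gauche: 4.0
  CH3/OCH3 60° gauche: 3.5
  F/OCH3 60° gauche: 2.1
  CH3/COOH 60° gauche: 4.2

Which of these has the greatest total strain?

C

A (staggered): F(0°)/OCH3(60°) gauche 2.1; F(0°)/COOH(300°) gauche 2.5; tBu(120°)/OCH3(60°) gauche 4.0; CH3(240°)/COOH(300°) gauche 4.2 → 12.8 kJ/mol.
B (staggered): F(0°)/COOH(60°) gauche 2.5; tBu(120°)/OCH3(180°) gauche 4.0; tBu(120°)/COOH(60°) gauche 6.9; CH3(240°)/OCH3(180°) gauche 3.5 → 16.9 kJ/mol.
C (eclipsed): F(0°)/H(0°) eclipsed 5.2; tBu(120°)/COOH(120°) eclipsed 16.3; CH3(240°)/OCH3(240°) eclipsed 9.6 → 31.1 kJ/mol.
C has the highest total (31.1 kJ/mol).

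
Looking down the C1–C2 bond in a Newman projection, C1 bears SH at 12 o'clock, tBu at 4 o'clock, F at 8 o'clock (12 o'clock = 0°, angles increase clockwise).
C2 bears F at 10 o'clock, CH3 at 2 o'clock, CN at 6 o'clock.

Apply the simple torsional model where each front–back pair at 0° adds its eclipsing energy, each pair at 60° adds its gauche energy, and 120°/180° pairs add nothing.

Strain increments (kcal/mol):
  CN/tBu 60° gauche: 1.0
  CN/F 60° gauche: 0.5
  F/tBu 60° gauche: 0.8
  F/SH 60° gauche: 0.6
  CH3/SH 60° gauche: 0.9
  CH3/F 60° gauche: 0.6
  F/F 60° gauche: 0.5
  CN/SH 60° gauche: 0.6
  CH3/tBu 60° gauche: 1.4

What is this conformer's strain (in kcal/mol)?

This conformer is staggered. SH at 0° is gauche with F at 300° (0.6); SH at 0° is gauche with CH3 at 60° (0.9); tBu at 120° is gauche with CH3 at 60° (1.4); tBu at 120° is gauche with CN at 180° (1.0); F at 240° is gauche with F at 300° (0.5); F at 240° is gauche with CN at 180° (0.5). Total 4.9 kcal/mol.

4.9 kcal/mol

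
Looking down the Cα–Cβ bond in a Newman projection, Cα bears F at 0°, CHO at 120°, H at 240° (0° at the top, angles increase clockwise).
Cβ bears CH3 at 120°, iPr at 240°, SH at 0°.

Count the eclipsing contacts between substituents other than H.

2

Non-H eclipsing pairs: F(0°)/SH(0°); CHO(120°)/CH3(120°) — 2 interactions.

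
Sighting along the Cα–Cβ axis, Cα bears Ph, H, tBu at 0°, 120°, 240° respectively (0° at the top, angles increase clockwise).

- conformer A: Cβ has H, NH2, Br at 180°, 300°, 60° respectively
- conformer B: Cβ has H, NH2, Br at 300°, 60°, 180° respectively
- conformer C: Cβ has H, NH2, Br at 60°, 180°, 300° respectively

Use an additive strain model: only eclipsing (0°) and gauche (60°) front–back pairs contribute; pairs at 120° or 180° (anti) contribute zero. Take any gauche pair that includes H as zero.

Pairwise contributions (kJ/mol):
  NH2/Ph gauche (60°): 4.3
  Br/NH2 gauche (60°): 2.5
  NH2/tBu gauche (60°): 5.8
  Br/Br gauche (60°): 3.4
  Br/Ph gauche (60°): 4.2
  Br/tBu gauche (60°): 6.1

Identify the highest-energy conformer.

C

A (staggered): Ph–NH2 gauche, Ph–Br gauche, tBu–NH2 gauche; 4.3 + 4.2 + 5.8 = 14.3 kJ/mol.
B (staggered): Ph–NH2 gauche, tBu–Br gauche; 4.3 + 6.1 = 10.4 kJ/mol.
C (staggered): Ph–Br gauche, tBu–NH2 gauche, tBu–Br gauche; 4.2 + 5.8 + 6.1 = 16.1 kJ/mol.
C has the highest total (16.1 kJ/mol).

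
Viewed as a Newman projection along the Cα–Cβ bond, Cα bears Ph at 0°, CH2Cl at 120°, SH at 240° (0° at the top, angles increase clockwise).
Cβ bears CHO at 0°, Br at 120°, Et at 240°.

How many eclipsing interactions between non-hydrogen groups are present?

3

Non-H eclipsing pairs: Ph(0°)/CHO(0°); CH2Cl(120°)/Br(120°); SH(240°)/Et(240°) — 3 interactions.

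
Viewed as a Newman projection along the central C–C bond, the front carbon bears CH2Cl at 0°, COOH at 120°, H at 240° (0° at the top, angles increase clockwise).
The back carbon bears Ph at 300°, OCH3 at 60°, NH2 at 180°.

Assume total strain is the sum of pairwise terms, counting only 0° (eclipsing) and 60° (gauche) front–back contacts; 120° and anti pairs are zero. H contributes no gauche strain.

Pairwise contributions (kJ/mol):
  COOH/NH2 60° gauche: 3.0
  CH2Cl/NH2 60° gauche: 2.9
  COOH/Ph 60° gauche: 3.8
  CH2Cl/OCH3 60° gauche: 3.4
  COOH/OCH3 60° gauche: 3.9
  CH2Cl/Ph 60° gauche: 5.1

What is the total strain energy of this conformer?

15.4 kJ/mol

This conformer is staggered. CH2Cl at 0° is gauche with Ph at 300° (5.1); CH2Cl at 0° is gauche with OCH3 at 60° (3.4); COOH at 120° is gauche with OCH3 at 60° (3.9); COOH at 120° is gauche with NH2 at 180° (3.0). Total 15.4 kJ/mol.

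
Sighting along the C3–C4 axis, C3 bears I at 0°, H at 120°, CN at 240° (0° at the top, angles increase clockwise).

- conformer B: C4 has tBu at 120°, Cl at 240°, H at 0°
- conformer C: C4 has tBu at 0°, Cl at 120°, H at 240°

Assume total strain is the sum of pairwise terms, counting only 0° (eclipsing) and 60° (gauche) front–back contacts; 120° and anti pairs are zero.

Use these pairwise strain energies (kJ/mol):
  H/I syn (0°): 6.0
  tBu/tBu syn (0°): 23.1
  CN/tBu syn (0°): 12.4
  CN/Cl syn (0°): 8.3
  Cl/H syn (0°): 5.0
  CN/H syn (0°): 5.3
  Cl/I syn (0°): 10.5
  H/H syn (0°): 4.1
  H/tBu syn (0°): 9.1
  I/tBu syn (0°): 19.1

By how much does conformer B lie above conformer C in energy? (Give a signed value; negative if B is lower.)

-6.0 kJ/mol

B (eclipsed): I(0°)/H(0°) eclipsed 6.0; H(120°)/tBu(120°) eclipsed 9.1; CN(240°)/Cl(240°) eclipsed 8.3 → 23.4 kJ/mol.
C (eclipsed): I(0°)/tBu(0°) eclipsed 19.1; H(120°)/Cl(120°) eclipsed 5.0; CN(240°)/H(240°) eclipsed 5.3 → 29.4 kJ/mol.
E(B) − E(C) = 23.4 − 29.4 = -6.0 kJ/mol.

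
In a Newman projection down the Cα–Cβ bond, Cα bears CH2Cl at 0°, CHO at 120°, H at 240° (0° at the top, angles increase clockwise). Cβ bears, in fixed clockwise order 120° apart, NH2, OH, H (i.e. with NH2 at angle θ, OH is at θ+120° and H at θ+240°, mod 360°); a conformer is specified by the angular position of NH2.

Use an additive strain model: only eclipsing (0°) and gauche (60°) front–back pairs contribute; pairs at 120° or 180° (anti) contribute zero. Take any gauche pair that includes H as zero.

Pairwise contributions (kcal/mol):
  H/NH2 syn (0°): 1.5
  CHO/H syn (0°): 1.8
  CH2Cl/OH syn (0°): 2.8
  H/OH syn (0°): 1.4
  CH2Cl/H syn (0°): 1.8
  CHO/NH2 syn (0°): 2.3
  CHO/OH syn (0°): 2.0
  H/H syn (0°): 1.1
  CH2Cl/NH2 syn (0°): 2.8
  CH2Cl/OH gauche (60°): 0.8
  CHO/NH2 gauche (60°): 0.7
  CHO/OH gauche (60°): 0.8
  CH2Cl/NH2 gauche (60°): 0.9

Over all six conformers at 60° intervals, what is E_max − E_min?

NH2 at 0° (eclipsed): CH2Cl–NH2 eclipsed, CHO–OH eclipsed, H–H eclipsed; 2.8 + 2.0 + 1.1 = 5.9 kcal/mol.
NH2 at 60° (staggered): CH2Cl–NH2 gauche, CHO–NH2 gauche, CHO–OH gauche; 0.9 + 0.7 + 0.8 = 2.4 kcal/mol.
NH2 at 120° (eclipsed): CH2Cl–H eclipsed, CHO–NH2 eclipsed, H–OH eclipsed; 1.8 + 2.3 + 1.4 = 5.5 kcal/mol.
NH2 at 180° (staggered): CH2Cl–OH gauche, CHO–NH2 gauche; 0.8 + 0.7 = 1.5 kcal/mol.
NH2 at 240° (eclipsed): CH2Cl–OH eclipsed, CHO–H eclipsed, H–NH2 eclipsed; 2.8 + 1.8 + 1.5 = 6.1 kcal/mol.
NH2 at 300° (staggered): CH2Cl–NH2 gauche, CH2Cl–OH gauche, CHO–OH gauche; 0.9 + 0.8 + 0.8 = 2.5 kcal/mol.
Max at 240° (6.1 kcal/mol), min at 180° (1.5 kcal/mol); barrier = 4.6 kcal/mol.

4.6 kcal/mol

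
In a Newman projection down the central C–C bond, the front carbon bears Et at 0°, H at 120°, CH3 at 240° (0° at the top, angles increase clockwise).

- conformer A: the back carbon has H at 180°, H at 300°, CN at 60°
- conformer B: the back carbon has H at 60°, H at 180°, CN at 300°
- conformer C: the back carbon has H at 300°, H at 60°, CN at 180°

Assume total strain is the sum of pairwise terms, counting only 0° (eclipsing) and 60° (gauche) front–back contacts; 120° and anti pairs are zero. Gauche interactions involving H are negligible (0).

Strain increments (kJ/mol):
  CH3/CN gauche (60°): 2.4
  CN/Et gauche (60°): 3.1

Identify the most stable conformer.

C

A (staggered): Et–CN gauche; 3.1 = 3.1 kJ/mol.
B (staggered): Et–CN gauche, CH3–CN gauche; 3.1 + 2.4 = 5.5 kJ/mol.
C (staggered): CH3–CN gauche; 2.4 = 2.4 kJ/mol.
C has the lowest total (2.4 kJ/mol).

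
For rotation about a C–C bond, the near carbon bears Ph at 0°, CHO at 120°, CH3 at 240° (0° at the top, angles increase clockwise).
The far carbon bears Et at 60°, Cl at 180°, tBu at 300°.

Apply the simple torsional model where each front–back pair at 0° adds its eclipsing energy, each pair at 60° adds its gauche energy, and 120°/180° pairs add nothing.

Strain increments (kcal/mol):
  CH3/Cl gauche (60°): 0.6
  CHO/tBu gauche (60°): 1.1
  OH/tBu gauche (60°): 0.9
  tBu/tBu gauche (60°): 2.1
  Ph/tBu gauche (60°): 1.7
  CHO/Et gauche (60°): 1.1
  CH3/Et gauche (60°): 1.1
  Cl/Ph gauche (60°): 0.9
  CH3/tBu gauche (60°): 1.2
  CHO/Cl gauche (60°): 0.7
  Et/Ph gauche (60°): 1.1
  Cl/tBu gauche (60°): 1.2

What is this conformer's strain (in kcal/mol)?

This conformer is staggered. Ph at 0° is gauche with Et at 60° (1.1); Ph at 0° is gauche with tBu at 300° (1.7); CHO at 120° is gauche with Et at 60° (1.1); CHO at 120° is gauche with Cl at 180° (0.7); CH3 at 240° is gauche with Cl at 180° (0.6); CH3 at 240° is gauche with tBu at 300° (1.2). Total 6.4 kcal/mol.

6.4 kcal/mol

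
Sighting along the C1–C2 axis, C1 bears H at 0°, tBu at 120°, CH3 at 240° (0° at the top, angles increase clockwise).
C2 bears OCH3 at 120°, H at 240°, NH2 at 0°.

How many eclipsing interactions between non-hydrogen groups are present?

1

Non-H eclipsing pairs: tBu(120°)/OCH3(120°) — 1 interaction.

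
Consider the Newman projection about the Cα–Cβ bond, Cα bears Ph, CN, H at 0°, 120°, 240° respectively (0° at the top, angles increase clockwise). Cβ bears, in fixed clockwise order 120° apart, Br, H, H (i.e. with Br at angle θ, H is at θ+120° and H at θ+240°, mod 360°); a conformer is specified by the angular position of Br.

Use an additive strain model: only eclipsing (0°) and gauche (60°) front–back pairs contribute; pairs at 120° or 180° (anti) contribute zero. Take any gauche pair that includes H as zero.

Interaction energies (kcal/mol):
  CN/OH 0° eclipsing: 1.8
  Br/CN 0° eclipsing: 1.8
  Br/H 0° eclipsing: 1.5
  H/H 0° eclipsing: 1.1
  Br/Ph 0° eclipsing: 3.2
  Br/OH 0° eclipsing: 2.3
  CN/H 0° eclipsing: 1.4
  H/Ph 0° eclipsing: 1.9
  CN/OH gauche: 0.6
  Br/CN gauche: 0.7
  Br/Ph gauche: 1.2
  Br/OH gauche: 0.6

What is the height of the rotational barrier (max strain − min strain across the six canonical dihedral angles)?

Br at 0° (eclipsed): Ph(0°)/Br(0°) eclipsed 3.2; CN(120°)/H(120°) eclipsed 1.4; H(240°)/H(240°) eclipsed 1.1 → 5.7 kcal/mol.
Br at 60° (staggered): Ph(0°)/Br(60°) gauche 1.2; CN(120°)/Br(60°) gauche 0.7 → 1.9 kcal/mol.
Br at 120° (eclipsed): Ph(0°)/H(0°) eclipsed 1.9; CN(120°)/Br(120°) eclipsed 1.8; H(240°)/H(240°) eclipsed 1.1 → 4.8 kcal/mol.
Br at 180° (staggered): CN(120°)/Br(180°) gauche 0.7 → 0.7 kcal/mol.
Br at 240° (eclipsed): Ph(0°)/H(0°) eclipsed 1.9; CN(120°)/H(120°) eclipsed 1.4; H(240°)/Br(240°) eclipsed 1.5 → 4.8 kcal/mol.
Br at 300° (staggered): Ph(0°)/Br(300°) gauche 1.2 → 1.2 kcal/mol.
Max at 0° (5.7 kcal/mol), min at 180° (0.7 kcal/mol); barrier = 5.0 kcal/mol.

5.0 kcal/mol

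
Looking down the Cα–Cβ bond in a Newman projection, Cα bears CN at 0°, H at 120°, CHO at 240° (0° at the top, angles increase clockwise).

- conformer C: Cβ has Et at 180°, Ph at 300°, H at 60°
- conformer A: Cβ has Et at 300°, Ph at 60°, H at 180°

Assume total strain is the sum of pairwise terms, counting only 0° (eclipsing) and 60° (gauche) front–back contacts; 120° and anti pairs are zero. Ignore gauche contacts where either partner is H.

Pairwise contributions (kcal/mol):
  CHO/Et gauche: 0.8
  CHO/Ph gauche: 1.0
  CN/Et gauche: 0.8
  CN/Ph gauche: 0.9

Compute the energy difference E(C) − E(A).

+0.2 kcal/mol

C is staggered. CN at 0° is gauche with Ph at 300° (0.9); CHO at 240° is gauche with Et at 180° (0.8); CHO at 240° is gauche with Ph at 300° (1.0). Total 2.7 kcal/mol.
A is staggered. CN at 0° is gauche with Et at 300° (0.8); CN at 0° is gauche with Ph at 60° (0.9); CHO at 240° is gauche with Et at 300° (0.8). Total 2.5 kcal/mol.
E(C) − E(A) = 2.7 − 2.5 = +0.2 kcal/mol.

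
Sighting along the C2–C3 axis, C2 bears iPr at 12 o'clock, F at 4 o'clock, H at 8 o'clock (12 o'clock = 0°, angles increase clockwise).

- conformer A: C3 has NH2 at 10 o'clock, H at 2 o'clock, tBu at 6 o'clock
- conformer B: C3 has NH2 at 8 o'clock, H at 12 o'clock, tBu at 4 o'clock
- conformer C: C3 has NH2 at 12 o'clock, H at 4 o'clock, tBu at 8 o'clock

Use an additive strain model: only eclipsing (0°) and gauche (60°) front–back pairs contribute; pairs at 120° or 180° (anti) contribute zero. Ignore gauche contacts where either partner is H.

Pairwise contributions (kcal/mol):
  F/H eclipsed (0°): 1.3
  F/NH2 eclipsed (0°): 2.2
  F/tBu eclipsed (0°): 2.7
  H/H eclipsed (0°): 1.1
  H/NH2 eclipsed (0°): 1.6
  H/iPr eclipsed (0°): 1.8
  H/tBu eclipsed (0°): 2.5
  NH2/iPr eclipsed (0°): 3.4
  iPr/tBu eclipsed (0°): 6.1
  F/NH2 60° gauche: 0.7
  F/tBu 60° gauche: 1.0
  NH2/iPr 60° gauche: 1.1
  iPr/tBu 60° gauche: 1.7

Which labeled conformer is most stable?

A

A (staggered): iPr(0°)/NH2(300°) gauche 1.1; F(120°)/tBu(180°) gauche 1.0 → 2.1 kcal/mol.
B (eclipsed): iPr(0°)/H(0°) eclipsed 1.8; F(120°)/tBu(120°) eclipsed 2.7; H(240°)/NH2(240°) eclipsed 1.6 → 6.1 kcal/mol.
C (eclipsed): iPr(0°)/NH2(0°) eclipsed 3.4; F(120°)/H(120°) eclipsed 1.3; H(240°)/tBu(240°) eclipsed 2.5 → 7.2 kcal/mol.
A has the lowest total (2.1 kcal/mol).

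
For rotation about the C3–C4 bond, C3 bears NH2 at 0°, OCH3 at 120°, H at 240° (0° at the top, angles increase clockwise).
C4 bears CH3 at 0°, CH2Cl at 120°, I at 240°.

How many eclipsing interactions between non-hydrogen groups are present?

Non-H eclipsing pairs: NH2(0°)/CH3(0°); OCH3(120°)/CH2Cl(120°) — 2 interactions.

2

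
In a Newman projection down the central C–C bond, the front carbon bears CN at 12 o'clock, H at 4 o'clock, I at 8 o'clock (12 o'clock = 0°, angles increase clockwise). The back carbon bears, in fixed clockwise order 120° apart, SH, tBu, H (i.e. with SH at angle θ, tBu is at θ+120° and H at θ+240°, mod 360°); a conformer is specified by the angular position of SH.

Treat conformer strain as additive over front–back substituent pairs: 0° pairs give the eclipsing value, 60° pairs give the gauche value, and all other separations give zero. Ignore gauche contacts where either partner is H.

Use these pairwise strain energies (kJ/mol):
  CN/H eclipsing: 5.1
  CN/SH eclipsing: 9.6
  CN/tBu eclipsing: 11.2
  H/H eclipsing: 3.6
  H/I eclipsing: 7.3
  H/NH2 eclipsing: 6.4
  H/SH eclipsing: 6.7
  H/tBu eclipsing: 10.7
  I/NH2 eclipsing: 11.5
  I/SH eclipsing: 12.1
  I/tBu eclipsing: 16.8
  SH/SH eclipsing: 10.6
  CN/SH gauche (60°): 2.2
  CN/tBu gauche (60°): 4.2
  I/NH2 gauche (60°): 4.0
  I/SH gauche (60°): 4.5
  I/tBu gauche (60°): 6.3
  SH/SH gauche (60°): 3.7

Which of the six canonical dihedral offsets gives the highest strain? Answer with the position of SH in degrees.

SH at 0° (eclipsed): CN–SH eclipsed, H–tBu eclipsed, I–H eclipsed; 9.6 + 10.7 + 7.3 = 27.6 kJ/mol.
SH at 60° (staggered): CN–SH gauche, I–tBu gauche; 2.2 + 6.3 = 8.5 kJ/mol.
SH at 120° (eclipsed): CN–H eclipsed, H–SH eclipsed, I–tBu eclipsed; 5.1 + 6.7 + 16.8 = 28.6 kJ/mol.
SH at 180° (staggered): CN–tBu gauche, I–SH gauche, I–tBu gauche; 4.2 + 4.5 + 6.3 = 15.0 kJ/mol.
SH at 240° (eclipsed): CN–tBu eclipsed, H–H eclipsed, I–SH eclipsed; 11.2 + 3.6 + 12.1 = 26.9 kJ/mol.
SH at 300° (staggered): CN–SH gauche, CN–tBu gauche, I–SH gauche; 2.2 + 4.2 + 4.5 = 10.9 kJ/mol.
The maximum (28.6 kJ/mol) occurs with SH at 120°.

120°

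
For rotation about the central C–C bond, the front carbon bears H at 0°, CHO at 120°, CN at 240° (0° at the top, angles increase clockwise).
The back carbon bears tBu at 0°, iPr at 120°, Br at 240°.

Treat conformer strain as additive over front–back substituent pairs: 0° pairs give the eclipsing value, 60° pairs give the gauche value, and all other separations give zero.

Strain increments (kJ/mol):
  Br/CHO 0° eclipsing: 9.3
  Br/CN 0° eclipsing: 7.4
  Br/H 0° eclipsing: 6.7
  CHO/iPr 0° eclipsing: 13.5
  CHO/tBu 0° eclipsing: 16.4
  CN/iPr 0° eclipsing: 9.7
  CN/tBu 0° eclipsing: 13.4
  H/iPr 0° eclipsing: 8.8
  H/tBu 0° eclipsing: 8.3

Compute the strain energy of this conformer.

This conformer is eclipsed. H at 0° is eclipsed with tBu at 0° (8.3); CHO at 120° is eclipsed with iPr at 120° (13.5); CN at 240° is eclipsed with Br at 240° (7.4). Total 29.2 kJ/mol.

29.2 kJ/mol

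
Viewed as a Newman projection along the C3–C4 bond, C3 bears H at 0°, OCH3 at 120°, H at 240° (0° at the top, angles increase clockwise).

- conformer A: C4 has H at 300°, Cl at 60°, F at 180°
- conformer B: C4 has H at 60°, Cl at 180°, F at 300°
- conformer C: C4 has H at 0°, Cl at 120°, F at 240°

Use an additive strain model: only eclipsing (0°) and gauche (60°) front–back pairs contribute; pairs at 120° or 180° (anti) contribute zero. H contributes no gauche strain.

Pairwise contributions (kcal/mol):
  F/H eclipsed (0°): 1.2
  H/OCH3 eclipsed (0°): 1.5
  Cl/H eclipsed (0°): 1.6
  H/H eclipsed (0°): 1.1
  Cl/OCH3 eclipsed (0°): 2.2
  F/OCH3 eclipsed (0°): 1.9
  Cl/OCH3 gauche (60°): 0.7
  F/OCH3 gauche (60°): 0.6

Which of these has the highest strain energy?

C

A is staggered. OCH3 at 120° is gauche with Cl at 60° (0.7); OCH3 at 120° is gauche with F at 180° (0.6). Total 1.3 kcal/mol.
B is staggered. OCH3 at 120° is gauche with Cl at 180° (0.7). Total 0.7 kcal/mol.
C is eclipsed. H at 0° is eclipsed with H at 0° (1.1); OCH3 at 120° is eclipsed with Cl at 120° (2.2); H at 240° is eclipsed with F at 240° (1.2). Total 4.5 kcal/mol.
C has the highest total (4.5 kcal/mol).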